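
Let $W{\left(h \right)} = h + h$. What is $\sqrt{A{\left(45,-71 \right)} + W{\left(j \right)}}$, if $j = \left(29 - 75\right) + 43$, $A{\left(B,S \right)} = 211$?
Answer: $\sqrt{205} \approx 14.318$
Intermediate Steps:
$j = -3$ ($j = -46 + 43 = -3$)
$W{\left(h \right)} = 2 h$
$\sqrt{A{\left(45,-71 \right)} + W{\left(j \right)}} = \sqrt{211 + 2 \left(-3\right)} = \sqrt{211 - 6} = \sqrt{205}$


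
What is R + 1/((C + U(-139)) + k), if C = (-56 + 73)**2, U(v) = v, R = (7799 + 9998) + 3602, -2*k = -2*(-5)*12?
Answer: 1925911/90 ≈ 21399.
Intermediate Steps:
k = -60 (k = -(-2*(-5))*12/2 = -5*12 = -1/2*120 = -60)
R = 21399 (R = 17797 + 3602 = 21399)
C = 289 (C = 17**2 = 289)
R + 1/((C + U(-139)) + k) = 21399 + 1/((289 - 139) - 60) = 21399 + 1/(150 - 60) = 21399 + 1/90 = 1925911/90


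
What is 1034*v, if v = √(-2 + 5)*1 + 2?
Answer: 2068 + 1034*√3 ≈ 3858.9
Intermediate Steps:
v = 2 + √3 (v = √3*1 + 2 = √3 + 2 = 2 + √3 ≈ 3.7321)
1034*v = 1034*(2 + √3) = 2068 + 1034*√3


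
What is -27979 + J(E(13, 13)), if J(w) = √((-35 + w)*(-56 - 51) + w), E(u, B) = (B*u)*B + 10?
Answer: -27979 + I*√230197 ≈ -27979.0 + 479.79*I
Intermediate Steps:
E(u, B) = 10 + u*B² (E(u, B) = u*B² + 10 = 10 + u*B²)
J(w) = √(3745 - 106*w) (J(w) = √((-35 + w)*(-107) + w) = √((3745 - 107*w) + w) = √(3745 - 106*w))
-27979 + J(E(13, 13)) = -27979 + √(3745 - 106*(10 + 13*13²)) = -27979 + √(3745 - 106*(10 + 13*169)) = -27979 + √(3745 - 106*(10 + 2197)) = -27979 + √(3745 - 106*2207) = -27979 + √(3745 - 233942) = -27979 + √(-230197) = -27979 + I*√230197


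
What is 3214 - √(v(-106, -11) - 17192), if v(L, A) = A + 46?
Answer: 3214 - I*√17157 ≈ 3214.0 - 130.98*I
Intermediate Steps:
v(L, A) = 46 + A
3214 - √(v(-106, -11) - 17192) = 3214 - √((46 - 11) - 17192) = 3214 - √(35 - 17192) = 3214 - √(-17157) = 3214 - I*√17157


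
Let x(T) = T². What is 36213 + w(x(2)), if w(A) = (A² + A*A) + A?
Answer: 36249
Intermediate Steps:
w(A) = A + 2*A² (w(A) = (A² + A²) + A = 2*A² + A = A + 2*A²)
36213 + w(x(2)) = 36213 + 2²*(1 + 2*2²) = 36213 + 4*(1 + 2*4) = 36213 + 4*(1 + 8) = 36213 + 4*9 = 36213 + 36 = 36249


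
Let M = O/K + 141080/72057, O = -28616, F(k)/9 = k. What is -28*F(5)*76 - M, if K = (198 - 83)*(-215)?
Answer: -170612459148112/1781609325 ≈ -95763.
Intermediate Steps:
F(k) = 9*k
K = -24725 (K = 115*(-215) = -24725)
M = 5550186112/1781609325 (M = -28616/(-24725) + 141080/72057 = -28616*(-1/24725) + 141080*(1/72057) = 28616/24725 + 141080/72057 = 5550186112/1781609325 ≈ 3.1153)
-28*F(5)*76 - M = -252*5*76 - 1*5550186112/1781609325 = -28*45*76 - 5550186112/1781609325 = -1260*76 - 5550186112/1781609325 = -95760 - 5550186112/1781609325 = -170612459148112/1781609325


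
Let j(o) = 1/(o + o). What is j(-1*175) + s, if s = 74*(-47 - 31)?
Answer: -2020201/350 ≈ -5772.0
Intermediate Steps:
s = -5772 (s = 74*(-78) = -5772)
j(o) = 1/(2*o)
j(-1*175) + s = 1/(2*((-1*175))) - 5772 = (½)/(-175) - 5772 = (½)*(-1/175) - 5772 = -1/350 - 5772 = -2020201/350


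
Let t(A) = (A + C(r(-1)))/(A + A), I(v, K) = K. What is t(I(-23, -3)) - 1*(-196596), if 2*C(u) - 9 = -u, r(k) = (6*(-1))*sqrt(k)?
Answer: 786383/4 - I/2 ≈ 1.966e+5 - 0.5*I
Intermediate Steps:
r(k) = -6*sqrt(k)
C(u) = 9/2 - u/2 (C(u) = 9/2 + (-u)/2 = 9/2 - u/2)
t(A) = (9/2 + A + 3*I)/(2*A) (t(A) = (A + (9/2 - (-3)*sqrt(-1)))/(A + A) = (A + (9/2 - (-3)*I))/((2*A)) = (A + (9/2 + 3*I))*(1/(2*A)) = (9/2 + A + 3*I)*(1/(2*A)) = (9/2 + A + 3*I)/(2*A))
t(I(-23, -3)) - 1*(-196596) = (1/4)*(9 + 2*(-3) + 6*I)/(-3) - 1*(-196596) = (1/4)*(-1/3)*(9 - 6 + 6*I) + 196596 = (1/4)*(-1/3)*(3 + 6*I) + 196596 = (-1/4 - I/2) + 196596 = 786383/4 - I/2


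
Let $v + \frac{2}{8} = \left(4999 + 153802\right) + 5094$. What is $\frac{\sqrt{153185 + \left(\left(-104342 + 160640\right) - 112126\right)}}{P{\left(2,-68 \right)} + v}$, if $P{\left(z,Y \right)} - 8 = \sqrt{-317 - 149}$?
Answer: $\frac{2622444 \sqrt{97357}}{429825790777} - \frac{16 i \sqrt{45368362}}{429825790777} \approx 0.0019037 - 2.5073 \cdot 10^{-7} i$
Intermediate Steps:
$v = \frac{655579}{4}$ ($v = - \frac{1}{4} + \left(\left(4999 + 153802\right) + 5094\right) = - \frac{1}{4} + \left(158801 + 5094\right) = - \frac{1}{4} + 163895 = \frac{655579}{4} \approx 1.6389 \cdot 10^{5}$)
$P{\left(z,Y \right)} = 8 + i \sqrt{466}$ ($P{\left(z,Y \right)} = 8 + \sqrt{-317 - 149} = 8 + \sqrt{-466} = 8 + i \sqrt{466}$)
$\frac{\sqrt{153185 + \left(\left(-104342 + 160640\right) - 112126\right)}}{P{\left(2,-68 \right)} + v} = \frac{\sqrt{153185 + \left(\left(-104342 + 160640\right) - 112126\right)}}{\left(8 + i \sqrt{466}\right) + \frac{655579}{4}} = \frac{\sqrt{153185 + \left(56298 - 112126\right)}}{\frac{655611}{4} + i \sqrt{466}} = \frac{\sqrt{153185 - 55828}}{\frac{655611}{4} + i \sqrt{466}} = \frac{\sqrt{97357}}{\frac{655611}{4} + i \sqrt{466}}$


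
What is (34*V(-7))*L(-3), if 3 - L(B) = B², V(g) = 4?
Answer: -816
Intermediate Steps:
L(B) = 3 - B²
(34*V(-7))*L(-3) = (34*4)*(3 - 1*(-3)²) = 136*(3 - 1*9) = 136*(3 - 9) = 136*(-6) = -816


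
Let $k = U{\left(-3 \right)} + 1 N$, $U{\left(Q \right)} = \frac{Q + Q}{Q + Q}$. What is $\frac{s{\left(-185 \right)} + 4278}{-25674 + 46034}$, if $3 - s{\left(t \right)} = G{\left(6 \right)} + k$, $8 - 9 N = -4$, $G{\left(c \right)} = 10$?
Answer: $\frac{6403}{30540} \approx 0.20966$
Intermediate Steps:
$N = \frac{4}{3}$ ($N = \frac{8}{9} - - \frac{4}{9} = \frac{8}{9} + \frac{4}{9} = \frac{4}{3} \approx 1.3333$)
$U{\left(Q \right)} = 1$ ($U{\left(Q \right)} = \frac{2 Q}{2 Q} = 2 Q \frac{1}{2 Q} = 1$)
$k = \frac{7}{3}$ ($k = 1 + 1 \cdot \frac{4}{3} = 1 + \frac{4}{3} = \frac{7}{3} \approx 2.3333$)
$s{\left(t \right)} = - \frac{28}{3}$ ($s{\left(t \right)} = 3 - \left(10 + \frac{7}{3}\right) = 3 - \frac{37}{3} = - \frac{28}{3}$)
$\frac{s{\left(-185 \right)} + 4278}{-25674 + 46034} = \frac{- \frac{28}{3} + 4278}{-25674 + 46034} = \frac{12806}{3 \cdot 20360} = \frac{12806}{3} \cdot \frac{1}{20360} = \frac{6403}{30540}$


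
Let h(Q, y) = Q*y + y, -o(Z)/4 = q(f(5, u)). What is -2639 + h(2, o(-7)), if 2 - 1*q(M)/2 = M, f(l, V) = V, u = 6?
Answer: -2543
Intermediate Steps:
q(M) = 4 - 2*M
o(Z) = 32 (o(Z) = -4*(4 - 2*6) = -4*(4 - 12) = -4*(-8) = 32)
h(Q, y) = y + Q*y
-2639 + h(2, o(-7)) = -2639 + 32*(1 + 2) = -2639 + 32*3 = -2639 + 96 = -2543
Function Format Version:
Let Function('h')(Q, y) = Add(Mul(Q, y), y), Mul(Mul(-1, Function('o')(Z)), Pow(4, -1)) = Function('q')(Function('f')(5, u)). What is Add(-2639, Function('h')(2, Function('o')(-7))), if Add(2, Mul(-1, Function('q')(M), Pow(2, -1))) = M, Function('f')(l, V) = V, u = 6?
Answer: -2543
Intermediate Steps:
Function('q')(M) = Add(4, Mul(-2, M))
Function('o')(Z) = 32 (Function('o')(Z) = Mul(-4, Add(4, Mul(-2, 6))) = Mul(-4, Add(4, -12)) = Mul(-4, -8) = 32)
Function('h')(Q, y) = Add(y, Mul(Q, y))
Add(-2639, Function('h')(2, Function('o')(-7))) = Add(-2639, Mul(32, Add(1, 2))) = Add(-2639, Mul(32, 3)) = Add(-2639, 96) = -2543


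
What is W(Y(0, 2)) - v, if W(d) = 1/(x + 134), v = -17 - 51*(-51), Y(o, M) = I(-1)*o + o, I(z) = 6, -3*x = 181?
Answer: -571061/221 ≈ -2584.0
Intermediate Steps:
x = -181/3 (x = -⅓*181 = -181/3 ≈ -60.333)
Y(o, M) = 7*o (Y(o, M) = 6*o + o = 7*o)
v = 2584 (v = -17 + 2601 = 2584)
W(d) = 3/221 (W(d) = 1/(-181/3 + 134) = 1/(221/3) = 3/221)
W(Y(0, 2)) - v = 3/221 - 1*2584 = 3/221 - 2584 = -571061/221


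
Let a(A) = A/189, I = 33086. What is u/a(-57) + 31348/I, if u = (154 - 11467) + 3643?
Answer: 7994040836/314317 ≈ 25433.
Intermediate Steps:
a(A) = A/189 (a(A) = A*(1/189) = A/189)
u = -7670 (u = -11313 + 3643 = -7670)
u/a(-57) + 31348/I = -7670/((1/189)*(-57)) + 31348/33086 = -7670/(-19/63) + 31348*(1/33086) = -7670*(-63/19) + 15674/16543 = 483210/19 + 15674/16543 = 7994040836/314317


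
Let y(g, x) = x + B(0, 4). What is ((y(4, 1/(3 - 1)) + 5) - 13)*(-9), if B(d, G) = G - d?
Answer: 63/2 ≈ 31.500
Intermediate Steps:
y(g, x) = 4 + x (y(g, x) = x + (4 - 1*0) = x + (4 + 0) = x + 4 = 4 + x)
((y(4, 1/(3 - 1)) + 5) - 13)*(-9) = (((4 + 1/(3 - 1)) + 5) - 13)*(-9) = (((4 + 1/2) + 5) - 13)*(-9) = (((4 + ½) + 5) - 13)*(-9) = ((9/2 + 5) - 13)*(-9) = (19/2 - 13)*(-9) = -7/2*(-9) = 63/2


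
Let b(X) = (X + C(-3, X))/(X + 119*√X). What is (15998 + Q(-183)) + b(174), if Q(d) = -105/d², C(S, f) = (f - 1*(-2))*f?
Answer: 2497533534619/156136881 + 21063*√174/13987 ≈ 16016.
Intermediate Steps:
C(S, f) = f*(2 + f) (C(S, f) = (f + 2)*f = (2 + f)*f = f*(2 + f))
Q(d) = -105/d²
b(X) = (X + X*(2 + X))/(X + 119*√X)
(15998 + Q(-183)) + b(174) = (15998 - 105/(-183)²) + 174*(3 + 174)/(174 + 119*√174) = (15998 - 105*1/33489) + 174*177/(174 + 119*√174) = (15998 - 35/11163) + 30798/(174 + 119*√174) = 178585639/11163 + 30798/(174 + 119*√174)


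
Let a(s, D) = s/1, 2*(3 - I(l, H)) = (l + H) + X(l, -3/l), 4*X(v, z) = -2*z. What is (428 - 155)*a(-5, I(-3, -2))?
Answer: -1365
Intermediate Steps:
X(v, z) = -z/2 (X(v, z) = (-2*z)/4 = -z/2)
I(l, H) = 3 - 3/(4*l) - H/2 - l/2 (I(l, H) = 3 - ((l + H) - (-3)/(2*l))/2 = 3 - ((H + l) + 3/(2*l))/2 = 3 - (H + l + 3/(2*l))/2 = 3 + (-3/(4*l) - H/2 - l/2) = 3 - 3/(4*l) - H/2 - l/2)
a(s, D) = s (a(s, D) = s*1 = s)
(428 - 155)*a(-5, I(-3, -2)) = (428 - 155)*(-5) = 273*(-5) = -1365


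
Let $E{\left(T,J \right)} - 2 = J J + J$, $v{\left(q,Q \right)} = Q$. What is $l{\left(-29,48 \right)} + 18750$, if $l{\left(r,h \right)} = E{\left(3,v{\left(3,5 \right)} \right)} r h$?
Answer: $-25794$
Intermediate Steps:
$E{\left(T,J \right)} = 2 + J + J^{2}$ ($E{\left(T,J \right)} = 2 + \left(J J + J\right) = 2 + \left(J^{2} + J\right) = 2 + \left(J + J^{2}\right) = 2 + J + J^{2}$)
$l{\left(r,h \right)} = 32 h r$ ($l{\left(r,h \right)} = \left(2 + 5 + 5^{2}\right) r h = \left(2 + 5 + 25\right) r h = 32 r h = 32 h r$)
$l{\left(-29,48 \right)} + 18750 = 32 \cdot 48 \left(-29\right) + 18750 = -44544 + 18750 = -25794$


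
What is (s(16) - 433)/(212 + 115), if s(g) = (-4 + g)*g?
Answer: -241/327 ≈ -0.73700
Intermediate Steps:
s(g) = g*(-4 + g)
(s(16) - 433)/(212 + 115) = (16*(-4 + 16) - 433)/(212 + 115) = (16*12 - 433)/327 = (192 - 433)*(1/327) = -241*1/327 = -241/327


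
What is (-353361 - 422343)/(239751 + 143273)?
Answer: -96963/47878 ≈ -2.0252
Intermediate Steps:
(-353361 - 422343)/(239751 + 143273) = -775704/383024 = -775704*1/383024 = -96963/47878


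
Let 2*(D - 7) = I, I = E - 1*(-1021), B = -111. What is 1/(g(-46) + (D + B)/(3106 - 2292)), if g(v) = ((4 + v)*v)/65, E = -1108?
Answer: 105820/3126121 ≈ 0.033850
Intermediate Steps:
I = -87 (I = -1108 - 1*(-1021) = -1108 + 1021 = -87)
D = -73/2 (D = 7 + (½)*(-87) = 7 - 87/2 = -73/2 ≈ -36.500)
g(v) = v*(4 + v)/65 (g(v) = (v*(4 + v))*(1/65) = v*(4 + v)/65)
1/(g(-46) + (D + B)/(3106 - 2292)) = 1/((1/65)*(-46)*(4 - 46) + (-73/2 - 111)/(3106 - 2292)) = 1/((1/65)*(-46)*(-42) - 295/2/814) = 1/(1932/65 - 295/2*1/814) = 1/(1932/65 - 295/1628) = 1/(3126121/105820) = 105820/3126121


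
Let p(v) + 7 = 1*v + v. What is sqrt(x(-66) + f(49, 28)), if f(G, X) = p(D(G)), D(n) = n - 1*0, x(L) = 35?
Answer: 3*sqrt(14) ≈ 11.225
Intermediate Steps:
D(n) = n (D(n) = n + 0 = n)
p(v) = -7 + 2*v (p(v) = -7 + (1*v + v) = -7 + (v + v) = -7 + 2*v)
f(G, X) = -7 + 2*G
sqrt(x(-66) + f(49, 28)) = sqrt(35 + (-7 + 2*49)) = sqrt(35 + (-7 + 98)) = sqrt(35 + 91) = sqrt(126) = 3*sqrt(14)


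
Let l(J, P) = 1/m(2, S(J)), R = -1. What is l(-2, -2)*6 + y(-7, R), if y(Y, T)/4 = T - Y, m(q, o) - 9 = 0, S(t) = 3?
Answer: 74/3 ≈ 24.667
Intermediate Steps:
m(q, o) = 9 (m(q, o) = 9 + 0 = 9)
l(J, P) = ⅑ (l(J, P) = 1/9 = ⅑)
y(Y, T) = -4*Y + 4*T (y(Y, T) = 4*(T - Y) = -4*Y + 4*T)
l(-2, -2)*6 + y(-7, R) = (⅑)*6 + (-4*(-7) + 4*(-1)) = ⅔ + (28 - 4) = ⅔ + 24 = 74/3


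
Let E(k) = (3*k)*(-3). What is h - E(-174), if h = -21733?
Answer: -23299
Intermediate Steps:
E(k) = -9*k
h - E(-174) = -21733 - (-9)*(-174) = -21733 - 1*1566 = -21733 - 1566 = -23299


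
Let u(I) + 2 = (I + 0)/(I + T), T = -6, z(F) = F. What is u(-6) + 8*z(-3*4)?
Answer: -195/2 ≈ -97.500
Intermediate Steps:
u(I) = -2 + I/(-6 + I) (u(I) = -2 + (I + 0)/(I - 6) = -2 + I/(-6 + I))
u(-6) + 8*z(-3*4) = (12 - 1*(-6))/(-6 - 6) + 8*(-3*4) = (12 + 6)/(-12) + 8*(-12) = -1/12*18 - 96 = -3/2 - 96 = -195/2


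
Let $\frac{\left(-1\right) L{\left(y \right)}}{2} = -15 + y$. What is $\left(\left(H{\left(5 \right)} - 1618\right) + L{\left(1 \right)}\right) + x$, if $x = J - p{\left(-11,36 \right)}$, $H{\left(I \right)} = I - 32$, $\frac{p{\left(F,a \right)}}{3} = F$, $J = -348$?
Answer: $-1932$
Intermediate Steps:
$p{\left(F,a \right)} = 3 F$
$L{\left(y \right)} = 30 - 2 y$ ($L{\left(y \right)} = - 2 \left(-15 + y\right) = 30 - 2 y$)
$H{\left(I \right)} = -32 + I$
$x = -315$ ($x = -348 - 3 \left(-11\right) = -348 - -33 = -348 + 33 = -315$)
$\left(\left(H{\left(5 \right)} - 1618\right) + L{\left(1 \right)}\right) + x = \left(\left(\left(-32 + 5\right) - 1618\right) + \left(30 - 2\right)\right) - 315 = \left(\left(-27 - 1618\right) + \left(30 - 2\right)\right) - 315 = \left(-1645 + 28\right) - 315 = -1617 - 315 = -1932$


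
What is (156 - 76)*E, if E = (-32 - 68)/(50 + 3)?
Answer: -8000/53 ≈ -150.94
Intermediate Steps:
E = -100/53 ≈ -1.8868
(156 - 76)*E = (156 - 76)*(-100/53) = 80*(-100/53) = -8000/53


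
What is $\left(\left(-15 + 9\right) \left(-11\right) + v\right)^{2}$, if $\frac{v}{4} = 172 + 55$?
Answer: $948676$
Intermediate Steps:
$v = 908$ ($v = 4 \left(172 + 55\right) = 4 \cdot 227 = 908$)
$\left(\left(-15 + 9\right) \left(-11\right) + v\right)^{2} = \left(\left(-15 + 9\right) \left(-11\right) + 908\right)^{2} = \left(\left(-6\right) \left(-11\right) + 908\right)^{2} = \left(66 + 908\right)^{2} = 974^{2} = 948676$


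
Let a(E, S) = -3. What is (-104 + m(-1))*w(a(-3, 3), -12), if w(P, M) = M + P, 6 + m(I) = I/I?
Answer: 1635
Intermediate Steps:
m(I) = -5 (m(I) = -6 + I/I = -6 + 1 = -5)
(-104 + m(-1))*w(a(-3, 3), -12) = (-104 - 5)*(-12 - 3) = -109*(-15) = 1635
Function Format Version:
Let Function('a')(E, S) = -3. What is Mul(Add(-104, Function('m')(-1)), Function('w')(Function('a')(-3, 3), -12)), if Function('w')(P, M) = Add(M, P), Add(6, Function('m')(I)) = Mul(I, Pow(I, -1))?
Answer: 1635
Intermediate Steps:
Function('m')(I) = -5 (Function('m')(I) = Add(-6, Mul(I, Pow(I, -1))) = Add(-6, 1) = -5)
Mul(Add(-104, Function('m')(-1)), Function('w')(Function('a')(-3, 3), -12)) = Mul(Add(-104, -5), Add(-12, -3)) = Mul(-109, -15) = 1635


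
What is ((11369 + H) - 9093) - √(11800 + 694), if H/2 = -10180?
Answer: -18084 - √12494 ≈ -18196.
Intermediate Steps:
H = -20360 (H = 2*(-10180) = -20360)
((11369 + H) - 9093) - √(11800 + 694) = ((11369 - 20360) - 9093) - √(11800 + 694) = (-8991 - 9093) - √12494 = -18084 - √12494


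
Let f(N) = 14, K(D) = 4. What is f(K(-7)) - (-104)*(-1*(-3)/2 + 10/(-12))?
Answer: 250/3 ≈ 83.333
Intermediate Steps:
f(K(-7)) - (-104)*(-1*(-3)/2 + 10/(-12)) = 14 - (-104)*(-1*(-3)/2 + 10/(-12)) = 14 - (-104)*(3*(½) + 10*(-1/12)) = 14 - (-104)*(3/2 - ⅚) = 14 - (-104)*2/3 = 14 - 1*(-208/3) = 14 + 208/3 = 250/3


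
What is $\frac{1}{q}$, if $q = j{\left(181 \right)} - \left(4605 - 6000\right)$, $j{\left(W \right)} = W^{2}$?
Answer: $\frac{1}{34156} \approx 2.9277 \cdot 10^{-5}$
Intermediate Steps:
$q = 34156$ ($q = 181^{2} - \left(4605 - 6000\right) = 32761 - -1395 = 32761 + 1395 = 34156$)
$\frac{1}{q} = \frac{1}{34156}$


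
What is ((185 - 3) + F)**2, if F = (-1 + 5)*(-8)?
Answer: 22500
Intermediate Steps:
F = -32 (F = 4*(-8) = -32)
((185 - 3) + F)**2 = ((185 - 3) - 32)**2 = (182 - 32)**2 = 150**2 = 22500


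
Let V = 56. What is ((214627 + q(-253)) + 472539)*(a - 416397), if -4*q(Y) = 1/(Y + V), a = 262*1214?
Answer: -53243856442161/788 ≈ -6.7568e+10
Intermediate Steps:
a = 318068
q(Y) = -1/(4*(56 + Y)) (q(Y) = -1/(4*(Y + 56)) = -1/(4*(56 + Y)))
((214627 + q(-253)) + 472539)*(a - 416397) = ((214627 - 1/(224 + 4*(-253))) + 472539)*(318068 - 416397) = ((214627 - 1/(224 - 1012)) + 472539)*(-98329) = ((214627 - 1/(-788)) + 472539)*(-98329) = ((214627 - 1*(-1/788)) + 472539)*(-98329) = ((214627 + 1/788) + 472539)*(-98329) = (169126077/788 + 472539)*(-98329) = (541486809/788)*(-98329) = -53243856442161/788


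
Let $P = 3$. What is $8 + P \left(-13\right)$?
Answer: $-31$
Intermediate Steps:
$8 + P \left(-13\right) = 8 + 3 \left(-13\right) = 8 - 39 = -31$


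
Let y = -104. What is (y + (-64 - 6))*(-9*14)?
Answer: 21924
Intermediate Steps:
(y + (-64 - 6))*(-9*14) = (-104 + (-64 - 6))*(-9*14) = (-104 - 70)*(-126) = -174*(-126) = 21924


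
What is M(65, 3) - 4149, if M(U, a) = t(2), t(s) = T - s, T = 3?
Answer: -4148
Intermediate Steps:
t(s) = 3 - s
M(U, a) = 1 (M(U, a) = 3 - 1*2 = 3 - 2 = 1)
M(65, 3) - 4149 = 1 - 4149 = -4148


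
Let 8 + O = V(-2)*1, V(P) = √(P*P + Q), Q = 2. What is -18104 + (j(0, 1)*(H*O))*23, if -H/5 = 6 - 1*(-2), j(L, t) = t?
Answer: -10744 - 920*√6 ≈ -12998.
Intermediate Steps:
V(P) = √(2 + P²) (V(P) = √(P*P + 2) = √(P² + 2) = √(2 + P²))
O = -8 + √6 (O = -8 + √(2 + (-2)²)*1 = -8 + √(2 + 4)*1 = -8 + √6*1 = -8 + √6 ≈ -5.5505)
H = -40 (H = -5*(6 - 1*(-2)) = -5*(6 + 2) = -5*8 = -40)
-18104 + (j(0, 1)*(H*O))*23 = -18104 + (1*(-40*(-8 + √6)))*23 = -18104 + (1*(320 - 40*√6))*23 = -18104 + (320 - 40*√6)*23 = -18104 + (7360 - 920*√6) = -10744 - 920*√6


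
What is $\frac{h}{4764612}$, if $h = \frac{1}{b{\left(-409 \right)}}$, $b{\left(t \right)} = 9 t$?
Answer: $- \frac{1}{17538536772} \approx -5.7017 \cdot 10^{-11}$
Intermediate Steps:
$h = - \frac{1}{3681}$ ($h = \frac{1}{9 \left(-409\right)} = \frac{1}{-3681} = - \frac{1}{3681} \approx -0.00027167$)
$\frac{h}{4764612} = - \frac{1}{3681 \cdot 4764612} = \left(- \frac{1}{3681}\right) \frac{1}{4764612} = - \frac{1}{17538536772}$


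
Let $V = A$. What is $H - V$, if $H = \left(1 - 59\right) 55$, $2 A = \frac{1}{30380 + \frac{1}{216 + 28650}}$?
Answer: $- \frac{2797467582823}{876949081} \approx -3190.0$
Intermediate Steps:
$A = \frac{14433}{876949081}$ ($A = \frac{1}{2 \left(30380 + \frac{1}{216 + 28650}\right)} = \frac{1}{2 \left(30380 + \frac{1}{28866}\right)} = \frac{1}{2 \cdot \frac{876949081}{28866}} = \frac{1}{2} \cdot \frac{28866}{876949081} = \frac{14433}{876949081} \approx 1.6458 \cdot 10^{-5}$)
$H = -3190$ ($H = \left(-58\right) 55 = -3190$)
$V = \frac{14433}{876949081} \approx 1.6458 \cdot 10^{-5}$
$H - V = -3190 - \frac{14433}{876949081} = - \frac{2797467582823}{876949081}$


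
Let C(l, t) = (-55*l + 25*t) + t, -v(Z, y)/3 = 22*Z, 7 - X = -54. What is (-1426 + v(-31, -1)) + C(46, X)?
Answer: -324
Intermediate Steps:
X = 61 (X = 7 - 1*(-54) = 7 + 54 = 61)
v(Z, y) = -66*Z
C(l, t) = -55*l + 26*t
(-1426 + v(-31, -1)) + C(46, X) = (-1426 - 66*(-31)) + (-55*46 + 26*61) = (-1426 + 2046) + (-2530 + 1586) = 620 - 944 = -324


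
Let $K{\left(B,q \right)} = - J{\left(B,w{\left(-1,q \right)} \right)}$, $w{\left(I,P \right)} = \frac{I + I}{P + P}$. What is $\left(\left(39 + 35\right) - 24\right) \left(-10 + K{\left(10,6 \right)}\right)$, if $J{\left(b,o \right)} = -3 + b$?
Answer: $-850$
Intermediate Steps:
$w{\left(I,P \right)} = \frac{I}{P}$ ($w{\left(I,P \right)} = \frac{2 I}{2 P} = 2 I \frac{1}{2 P} = \frac{I}{P}$)
$K{\left(B,q \right)} = 3 - B$ ($K{\left(B,q \right)} = - (-3 + B) = 3 - B$)
$\left(\left(39 + 35\right) - 24\right) \left(-10 + K{\left(10,6 \right)}\right) = \left(\left(39 + 35\right) - 24\right) \left(-10 + \left(3 - 10\right)\right) = \left(74 - 24\right) \left(-10 + \left(3 - 10\right)\right) = 50 \left(-10 - 7\right) = 50 \left(-17\right) = -850$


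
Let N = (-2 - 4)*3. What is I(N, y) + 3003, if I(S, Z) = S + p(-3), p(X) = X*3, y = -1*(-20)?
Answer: 2976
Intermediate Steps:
y = 20
N = -18 (N = -6*3 = -18)
p(X) = 3*X
I(S, Z) = -9 + S (I(S, Z) = S + 3*(-3) = S - 9 = -9 + S)
I(N, y) + 3003 = (-9 - 18) + 3003 = -27 + 3003 = 2976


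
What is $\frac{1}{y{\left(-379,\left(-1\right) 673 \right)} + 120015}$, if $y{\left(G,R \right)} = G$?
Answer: $\frac{1}{119636} \approx 8.3587 \cdot 10^{-6}$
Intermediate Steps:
$\frac{1}{y{\left(-379,\left(-1\right) 673 \right)} + 120015} = \frac{1}{-379 + 120015} = \frac{1}{119636}$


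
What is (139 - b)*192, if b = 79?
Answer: 11520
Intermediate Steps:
(139 - b)*192 = (139 - 1*79)*192 = (139 - 79)*192 = 60*192 = 11520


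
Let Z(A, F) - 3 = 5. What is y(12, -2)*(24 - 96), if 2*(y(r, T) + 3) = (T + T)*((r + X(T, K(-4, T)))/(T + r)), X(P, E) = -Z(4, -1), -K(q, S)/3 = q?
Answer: 1368/5 ≈ 273.60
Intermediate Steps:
Z(A, F) = 8 (Z(A, F) = 3 + 5 = 8)
K(q, S) = -3*q
X(P, E) = -8 (X(P, E) = -1*8 = -8)
y(r, T) = -3 + T*(-8 + r)/(T + r) (y(r, T) = -3 + ((T + T)*((r - 8)/(T + r)))/2 = -3 + ((2*T)*((-8 + r)/(T + r)))/2 = -3 + (2*T*(-8 + r)/(T + r))/2 = -3 + T*(-8 + r)/(T + r))
y(12, -2)*(24 - 96) = ((-11*(-2) - 3*12 - 2*12)/(-2 + 12))*(24 - 96) = ((22 - 36 - 24)/10)*(-72) = ((1/10)*(-38))*(-72) = -19/5*(-72) = 1368/5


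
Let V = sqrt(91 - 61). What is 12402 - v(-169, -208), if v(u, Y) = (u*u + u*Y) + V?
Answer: -51311 - sqrt(30) ≈ -51317.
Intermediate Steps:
V = sqrt(30) ≈ 5.4772
v(u, Y) = sqrt(30) + u**2 + Y*u (v(u, Y) = (u*u + u*Y) + sqrt(30) = (u**2 + Y*u) + sqrt(30) = sqrt(30) + u**2 + Y*u)
12402 - v(-169, -208) = 12402 - (sqrt(30) + (-169)**2 - 208*(-169)) = 12402 - (sqrt(30) + 28561 + 35152) = 12402 - (63713 + sqrt(30)) = 12402 + (-63713 - sqrt(30)) = -51311 - sqrt(30)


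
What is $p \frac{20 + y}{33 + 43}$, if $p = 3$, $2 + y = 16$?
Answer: $\frac{51}{38} \approx 1.3421$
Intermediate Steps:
$y = 14$ ($y = -2 + 16 = 14$)
$p \frac{20 + y}{33 + 43} = 3 \frac{20 + 14}{33 + 43} = 3 \cdot \frac{34}{76} = 3 \cdot 34 \cdot \frac{1}{76} = 3 \cdot \frac{17}{38} = \frac{51}{38}$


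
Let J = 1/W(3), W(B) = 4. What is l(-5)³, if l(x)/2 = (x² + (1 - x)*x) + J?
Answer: -6859/8 ≈ -857.38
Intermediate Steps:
J = ¼ (J = 1/4 = ¼ ≈ 0.25000)
l(x) = ½ + 2*x² + 2*x*(1 - x) (l(x) = 2*((x² + (1 - x)*x) + ¼) = 2*((x² + x*(1 - x)) + ¼) = 2*(¼ + x² + x*(1 - x)) = ½ + 2*x² + 2*x*(1 - x))
l(-5)³ = (½ + 2*(-5))³ = (½ - 10)³ = (-19/2)³ = -6859/8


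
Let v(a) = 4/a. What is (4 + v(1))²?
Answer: 64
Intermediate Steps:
(4 + v(1))² = (4 + 4/1)² = (4 + 4*1)² = (4 + 4)² = 8² = 64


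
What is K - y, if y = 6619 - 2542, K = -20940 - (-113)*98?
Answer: -13943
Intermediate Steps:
K = -9866 (K = -20940 - 1*(-11074) = -20940 + 11074 = -9866)
y = 4077
K - y = -9866 - 1*4077 = -9866 - 4077 = -13943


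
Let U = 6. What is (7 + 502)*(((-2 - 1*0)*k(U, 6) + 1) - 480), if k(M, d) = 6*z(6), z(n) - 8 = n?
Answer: -329323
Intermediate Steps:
z(n) = 8 + n
k(M, d) = 84 (k(M, d) = 6*(8 + 6) = 6*14 = 84)
(7 + 502)*(((-2 - 1*0)*k(U, 6) + 1) - 480) = (7 + 502)*(((-2 - 1*0)*84 + 1) - 480) = 509*(((-2 + 0)*84 + 1) - 480) = 509*((-2*84 + 1) - 480) = 509*((-168 + 1) - 480) = 509*(-167 - 480) = 509*(-647) = -329323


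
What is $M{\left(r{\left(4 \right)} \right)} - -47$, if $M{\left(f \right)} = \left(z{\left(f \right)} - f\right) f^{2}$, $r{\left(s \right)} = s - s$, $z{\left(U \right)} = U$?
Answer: $47$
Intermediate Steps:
$r{\left(s \right)} = 0$
$M{\left(f \right)} = 0$ ($M{\left(f \right)} = \left(f - f\right) f^{2} = 0 f^{2} = 0$)
$M{\left(r{\left(4 \right)} \right)} - -47 = 0 - -47 = 0 + 47 = 47$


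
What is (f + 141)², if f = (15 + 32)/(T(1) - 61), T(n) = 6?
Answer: 59413264/3025 ≈ 19641.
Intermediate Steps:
f = -47/55 (f = (15 + 32)/(6 - 61) = 47/(-55) = 47*(-1/55) = -47/55 ≈ -0.85455)
(f + 141)² = (-47/55 + 141)² = (7708/55)² = 59413264/3025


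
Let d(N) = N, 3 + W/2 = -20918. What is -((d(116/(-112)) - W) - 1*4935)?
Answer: -1033367/28 ≈ -36906.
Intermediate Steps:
W = -41842 (W = -6 + 2*(-20918) = -6 - 41836 = -41842)
-((d(116/(-112)) - W) - 1*4935) = -((116/(-112) - 1*(-41842)) - 1*4935) = -((116*(-1/112) + 41842) - 4935) = -((-29/28 + 41842) - 4935) = -(1171547/28 - 4935) = -1*1033367/28 = -1033367/28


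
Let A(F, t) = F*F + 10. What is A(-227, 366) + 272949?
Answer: 324488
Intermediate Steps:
A(F, t) = 10 + F² (A(F, t) = F² + 10 = 10 + F²)
A(-227, 366) + 272949 = (10 + (-227)²) + 272949 = (10 + 51529) + 272949 = 51539 + 272949 = 324488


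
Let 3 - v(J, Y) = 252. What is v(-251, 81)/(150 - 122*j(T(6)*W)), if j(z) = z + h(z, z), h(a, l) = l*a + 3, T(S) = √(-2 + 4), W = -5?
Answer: 393171/9786914 + 75945*√2/19573828 ≈ 0.045660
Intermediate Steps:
v(J, Y) = -249 (v(J, Y) = 3 - 1*252 = 3 - 252 = -249)
T(S) = √2
h(a, l) = 3 + a*l (h(a, l) = a*l + 3 = 3 + a*l)
j(z) = 3 + z + z² (j(z) = z + (3 + z*z) = z + (3 + z²) = 3 + z + z²)
v(-251, 81)/(150 - 122*j(T(6)*W)) = -249/(150 - 122*(3 + √2*(-5) + (√2*(-5))²)) = -249/(150 - 122*(3 - 5*√2 + (-5*√2)²)) = -249/(150 - 122*(3 - 5*√2 + 50)) = -249/(150 - 122*(53 - 5*√2)) = -249/(150 + (-6466 + 610*√2)) = -249/(-6316 + 610*√2)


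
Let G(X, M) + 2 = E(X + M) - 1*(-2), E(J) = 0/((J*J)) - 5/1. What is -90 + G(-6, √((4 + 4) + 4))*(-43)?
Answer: 125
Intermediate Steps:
E(J) = -5 (E(J) = 0/(J²) - 5*1 = 0/J² - 5 = 0 - 5 = -5)
G(X, M) = -5 (G(X, M) = -2 + (-5 - 1*(-2)) = -2 + (-5 + 2) = -2 - 3 = -5)
-90 + G(-6, √((4 + 4) + 4))*(-43) = -90 - 5*(-43) = -90 + 215 = 125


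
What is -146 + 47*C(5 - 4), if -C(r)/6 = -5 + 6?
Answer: -428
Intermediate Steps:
C(r) = -6 (C(r) = -6*(-5 + 6) = -6*1 = -6)
-146 + 47*C(5 - 4) = -146 + 47*(-6) = -146 - 282 = -428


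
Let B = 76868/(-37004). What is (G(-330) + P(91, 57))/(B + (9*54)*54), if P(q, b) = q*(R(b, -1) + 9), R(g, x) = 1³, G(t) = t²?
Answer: 92350210/22069457 ≈ 4.1845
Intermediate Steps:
R(g, x) = 1
B = -1747/841 (B = 76868*(-1/37004) = -1747/841 ≈ -2.0773)
P(q, b) = 10*q (P(q, b) = q*(1 + 9) = q*10 = 10*q)
(G(-330) + P(91, 57))/(B + (9*54)*54) = ((-330)² + 10*91)/(-1747/841 + (9*54)*54) = (108900 + 910)/(-1747/841 + 486*54) = 109810/(-1747/841 + 26244) = 109810/(22069457/841) = 109810*(841/22069457) = 92350210/22069457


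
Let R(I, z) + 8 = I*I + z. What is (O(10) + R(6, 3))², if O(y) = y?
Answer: 1681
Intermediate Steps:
R(I, z) = -8 + z + I² (R(I, z) = -8 + (I*I + z) = -8 + (I² + z) = -8 + (z + I²) = -8 + z + I²)
(O(10) + R(6, 3))² = (10 + (-8 + 3 + 6²))² = (10 + (-8 + 3 + 36))² = (10 + 31)² = 41² = 1681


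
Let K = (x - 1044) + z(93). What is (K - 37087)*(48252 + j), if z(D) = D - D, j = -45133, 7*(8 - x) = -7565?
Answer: -808744224/7 ≈ -1.1553e+8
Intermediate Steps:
x = 7621/7 (x = 8 - 1/7*(-7565) = 8 + 7565/7 = 7621/7 ≈ 1088.7)
z(D) = 0
K = 313/7 (K = (7621/7 - 1044) + 0 = 313/7 + 0 = 313/7 ≈ 44.714)
(K - 37087)*(48252 + j) = (313/7 - 37087)*(48252 - 45133) = -259296/7*3119 = -808744224/7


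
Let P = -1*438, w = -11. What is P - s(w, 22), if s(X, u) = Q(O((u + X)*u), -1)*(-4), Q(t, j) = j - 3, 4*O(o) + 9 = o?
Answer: -454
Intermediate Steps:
O(o) = -9/4 + o/4
Q(t, j) = -3 + j
s(X, u) = 16 (s(X, u) = (-3 - 1)*(-4) = -4*(-4) = 16)
P = -438
P - s(w, 22) = -438 - 1*16 = -438 - 16 = -454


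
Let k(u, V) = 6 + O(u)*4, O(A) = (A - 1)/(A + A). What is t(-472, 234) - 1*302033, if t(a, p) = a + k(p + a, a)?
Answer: -35997142/119 ≈ -3.0250e+5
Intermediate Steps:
O(A) = (-1 + A)/(2*A) (O(A) = (-1 + A)/((2*A)) = (-1 + A)*(1/(2*A)) = (-1 + A)/(2*A))
k(u, V) = 6 + 2*(-1 + u)/u (k(u, V) = 6 + ((-1 + u)/(2*u))*4 = 6 + 2*(-1 + u)/u)
t(a, p) = 8 + a - 2/(a + p) (t(a, p) = a + (8 - 2/(p + a)) = a + (8 - 2/(a + p)) = 8 + a - 2/(a + p))
t(-472, 234) - 1*302033 = (-2 + 2*(-472) + 2*234 + (6 - 472)*(-472 + 234))/(-472 + 234) - 1*302033 = (-2 - 944 + 468 - 466*(-238))/(-238) - 302033 = -(-2 - 944 + 468 + 110908)/238 - 302033 = -1/238*110430 - 302033 = -55215/119 - 302033 = -35997142/119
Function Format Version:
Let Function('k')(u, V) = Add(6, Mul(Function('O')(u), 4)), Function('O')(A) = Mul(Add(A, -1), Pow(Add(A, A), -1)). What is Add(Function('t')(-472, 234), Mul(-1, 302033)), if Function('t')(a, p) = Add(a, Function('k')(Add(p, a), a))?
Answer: Rational(-35997142, 119) ≈ -3.0250e+5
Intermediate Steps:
Function('O')(A) = Mul(Rational(1, 2), Pow(A, -1), Add(-1, A)) (Function('O')(A) = Mul(Add(-1, A), Pow(Mul(2, A), -1)) = Mul(Add(-1, A), Mul(Rational(1, 2), Pow(A, -1))) = Mul(Rational(1, 2), Pow(A, -1), Add(-1, A)))
Function('k')(u, V) = Add(6, Mul(2, Pow(u, -1), Add(-1, u))) (Function('k')(u, V) = Add(6, Mul(Mul(Rational(1, 2), Pow(u, -1), Add(-1, u)), 4)) = Add(6, Mul(2, Pow(u, -1), Add(-1, u))))
Function('t')(a, p) = Add(8, a, Mul(-2, Pow(Add(a, p), -1))) (Function('t')(a, p) = Add(a, Add(8, Mul(-2, Pow(Add(p, a), -1)))) = Add(a, Add(8, Mul(-2, Pow(Add(a, p), -1)))) = Add(8, a, Mul(-2, Pow(Add(a, p), -1))))
Add(Function('t')(-472, 234), Mul(-1, 302033)) = Add(Mul(Pow(Add(-472, 234), -1), Add(-2, Mul(2, -472), Mul(2, 234), Mul(Add(6, -472), Add(-472, 234)))), Mul(-1, 302033)) = Add(Mul(Pow(-238, -1), Add(-2, -944, 468, Mul(-466, -238))), -302033) = Add(Mul(Rational(-1, 238), Add(-2, -944, 468, 110908)), -302033) = Add(Mul(Rational(-1, 238), 110430), -302033) = Add(Rational(-55215, 119), -302033) = Rational(-35997142, 119)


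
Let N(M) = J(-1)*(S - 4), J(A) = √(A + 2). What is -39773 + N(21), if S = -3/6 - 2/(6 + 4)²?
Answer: -994438/25 ≈ -39778.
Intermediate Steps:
J(A) = √(2 + A)
S = -13/25 (S = -3*⅙ - 2/(10²) = -½ - 2/100 = -½ - 2*1/100 = -½ - 1/50 = -13/25 ≈ -0.52000)
N(M) = -113/25 (N(M) = √(2 - 1)*(-13/25 - 4) = √1*(-113/25) = 1*(-113/25) = -113/25)
-39773 + N(21) = -39773 - 113/25 = -994438/25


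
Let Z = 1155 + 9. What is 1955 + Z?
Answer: 3119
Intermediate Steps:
Z = 1164
1955 + Z = 1955 + 1164 = 3119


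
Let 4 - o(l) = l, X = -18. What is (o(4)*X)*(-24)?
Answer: 0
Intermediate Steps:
o(l) = 4 - l
(o(4)*X)*(-24) = ((4 - 1*4)*(-18))*(-24) = ((4 - 4)*(-18))*(-24) = (0*(-18))*(-24) = 0*(-24) = 0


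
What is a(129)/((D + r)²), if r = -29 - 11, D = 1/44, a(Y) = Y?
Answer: 249744/3094081 ≈ 0.080717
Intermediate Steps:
D = 1/44 ≈ 0.022727
r = -40
a(129)/((D + r)²) = 129/((1/44 - 40)²) = 129/((-1759/44)²) = 129/(3094081/1936) = 129*(1936/3094081) = 249744/3094081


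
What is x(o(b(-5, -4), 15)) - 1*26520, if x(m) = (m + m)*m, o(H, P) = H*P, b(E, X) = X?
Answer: -19320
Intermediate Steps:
x(m) = 2*m² (x(m) = (2*m)*m = 2*m²)
x(o(b(-5, -4), 15)) - 1*26520 = 2*(-4*15)² - 1*26520 = 2*(-60)² - 26520 = 2*3600 - 26520 = 7200 - 26520 = -19320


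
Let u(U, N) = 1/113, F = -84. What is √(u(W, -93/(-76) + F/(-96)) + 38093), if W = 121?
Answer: √486409630/113 ≈ 195.17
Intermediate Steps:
u(U, N) = 1/113
√(u(W, -93/(-76) + F/(-96)) + 38093) = √(1/113 + 38093) = √(4304510/113) = √486409630/113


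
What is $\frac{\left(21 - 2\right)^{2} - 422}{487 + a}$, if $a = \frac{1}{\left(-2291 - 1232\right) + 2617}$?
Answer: $- \frac{55266}{441221} \approx -0.12526$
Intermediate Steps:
$a = - \frac{1}{906}$ ($a = \frac{1}{-3523 + 2617} = \frac{1}{-906} = - \frac{1}{906} \approx -0.0011038$)
$\frac{\left(21 - 2\right)^{2} - 422}{487 + a} = \frac{\left(21 - 2\right)^{2} - 422}{487 - \frac{1}{906}} = \frac{19^{2} - 422}{\frac{441221}{906}} = \left(361 - 422\right) \frac{906}{441221} = \left(-61\right) \frac{906}{441221} = - \frac{55266}{441221}$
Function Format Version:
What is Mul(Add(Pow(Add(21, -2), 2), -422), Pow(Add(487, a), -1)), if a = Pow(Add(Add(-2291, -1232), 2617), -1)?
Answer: Rational(-55266, 441221) ≈ -0.12526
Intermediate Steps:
a = Rational(-1, 906) (a = Pow(Add(-3523, 2617), -1) = Pow(-906, -1) = Rational(-1, 906) ≈ -0.0011038)
Mul(Add(Pow(Add(21, -2), 2), -422), Pow(Add(487, a), -1)) = Mul(Add(Pow(Add(21, -2), 2), -422), Pow(Add(487, Rational(-1, 906)), -1)) = Mul(Add(Pow(19, 2), -422), Pow(Rational(441221, 906), -1)) = Mul(Add(361, -422), Rational(906, 441221)) = Mul(-61, Rational(906, 441221)) = Rational(-55266, 441221)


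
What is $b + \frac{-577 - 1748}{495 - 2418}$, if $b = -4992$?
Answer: $- \frac{3199097}{641} \approx -4990.8$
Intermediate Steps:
$b + \frac{-577 - 1748}{495 - 2418} = -4992 + \frac{-577 - 1748}{495 - 2418} = -4992 - \frac{2325}{-1923} = -4992 - - \frac{775}{641} = -4992 + \frac{775}{641} = - \frac{3199097}{641}$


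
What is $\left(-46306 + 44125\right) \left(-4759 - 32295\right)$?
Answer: $80814774$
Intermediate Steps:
$\left(-46306 + 44125\right) \left(-4759 - 32295\right) = \left(-2181\right) \left(-37054\right) = 80814774$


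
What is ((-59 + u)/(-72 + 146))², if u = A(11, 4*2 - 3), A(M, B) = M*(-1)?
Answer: 1225/1369 ≈ 0.89481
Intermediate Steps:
A(M, B) = -M
u = -11 (u = -1*11 = -11)
((-59 + u)/(-72 + 146))² = ((-59 - 11)/(-72 + 146))² = (-70/74)² = (-70*1/74)² = (-35/37)² = 1225/1369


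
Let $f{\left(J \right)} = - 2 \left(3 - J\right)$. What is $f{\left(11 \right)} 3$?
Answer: $48$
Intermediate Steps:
$f{\left(J \right)} = -6 + 2 J$
$f{\left(11 \right)} 3 = \left(-6 + 2 \cdot 11\right) 3 = \left(-6 + 22\right) 3 = 16 \cdot 3 = 48$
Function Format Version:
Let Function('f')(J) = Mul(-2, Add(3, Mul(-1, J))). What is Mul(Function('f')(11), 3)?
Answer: 48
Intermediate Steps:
Function('f')(J) = Add(-6, Mul(2, J))
Mul(Function('f')(11), 3) = Mul(Add(-6, Mul(2, 11)), 3) = Mul(Add(-6, 22), 3) = Mul(16, 3) = 48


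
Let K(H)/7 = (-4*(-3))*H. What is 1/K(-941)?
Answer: -1/79044 ≈ -1.2651e-5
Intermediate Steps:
K(H) = 84*H (K(H) = 7*((-4*(-3))*H) = 7*(12*H) = 84*H)
1/K(-941) = 1/(84*(-941)) = 1/(-79044) = -1/79044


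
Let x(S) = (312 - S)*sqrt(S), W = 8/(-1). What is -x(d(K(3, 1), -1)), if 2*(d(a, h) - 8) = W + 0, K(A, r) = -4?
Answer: -616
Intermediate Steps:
W = -8 (W = 8*(-1) = -8)
d(a, h) = 4 (d(a, h) = 8 + (-8 + 0)/2 = 8 + (1/2)*(-8) = 8 - 4 = 4)
x(S) = sqrt(S)*(312 - S)
-x(d(K(3, 1), -1)) = -sqrt(4)*(312 - 1*4) = -2*(312 - 4) = -2*308 = -1*616 = -616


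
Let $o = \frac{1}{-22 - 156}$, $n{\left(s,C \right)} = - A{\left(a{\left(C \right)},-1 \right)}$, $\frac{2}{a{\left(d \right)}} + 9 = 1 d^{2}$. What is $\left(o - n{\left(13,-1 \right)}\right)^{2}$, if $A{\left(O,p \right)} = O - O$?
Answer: $\frac{1}{31684} \approx 3.1562 \cdot 10^{-5}$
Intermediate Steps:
$a{\left(d \right)} = \frac{2}{-9 + d^{2}}$ ($a{\left(d \right)} = \frac{2}{-9 + 1 d^{2}} = \frac{2}{-9 + d^{2}}$)
$A{\left(O,p \right)} = 0$
$n{\left(s,C \right)} = 0$ ($n{\left(s,C \right)} = \left(-1\right) 0 = 0$)
$o = - \frac{1}{178}$ ($o = \frac{1}{-178} = - \frac{1}{178} \approx -0.005618$)
$\left(o - n{\left(13,-1 \right)}\right)^{2} = \left(- \frac{1}{178} - 0\right)^{2} = \left(- \frac{1}{178} + 0\right)^{2} = \left(- \frac{1}{178}\right)^{2} = \frac{1}{31684}$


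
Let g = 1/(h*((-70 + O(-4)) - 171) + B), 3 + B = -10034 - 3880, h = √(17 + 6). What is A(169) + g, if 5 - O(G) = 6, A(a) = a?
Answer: 32504756056/192335917 + 242*√23/192335917 ≈ 169.00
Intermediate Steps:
h = √23 ≈ 4.7958
O(G) = -1 (O(G) = 5 - 1*6 = 5 - 6 = -1)
B = -13917 (B = -3 + (-10034 - 3880) = -3 - 13914 = -13917)
g = 1/(-13917 - 242*√23) (g = 1/(√23*((-70 - 1) - 171) - 13917) = 1/(√23*(-71 - 171) - 13917) = 1/(√23*(-242) - 13917) = 1/(-242*√23 - 13917) = 1/(-13917 - 242*√23) ≈ -6.6324e-5)
A(169) + g = 169 + (-13917/192335917 + 242*√23/192335917) = 32504756056/192335917 + 242*√23/192335917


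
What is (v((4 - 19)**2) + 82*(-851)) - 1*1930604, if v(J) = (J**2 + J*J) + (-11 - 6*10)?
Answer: -1899207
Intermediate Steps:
v(J) = -71 + 2*J**2 (v(J) = (J**2 + J**2) + (-11 - 60) = 2*J**2 - 71 = -71 + 2*J**2)
(v((4 - 19)**2) + 82*(-851)) - 1*1930604 = ((-71 + 2*((4 - 19)**2)**2) + 82*(-851)) - 1*1930604 = ((-71 + 2*((-15)**2)**2) - 69782) - 1930604 = ((-71 + 2*225**2) - 69782) - 1930604 = ((-71 + 2*50625) - 69782) - 1930604 = ((-71 + 101250) - 69782) - 1930604 = (101179 - 69782) - 1930604 = 31397 - 1930604 = -1899207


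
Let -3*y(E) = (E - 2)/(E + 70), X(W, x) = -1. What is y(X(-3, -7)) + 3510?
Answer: 242191/69 ≈ 3510.0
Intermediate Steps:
y(E) = -(-2 + E)/(3*(70 + E)) (y(E) = -(E - 2)/(3*(E + 70)) = -(-2 + E)/(3*(70 + E)))
y(X(-3, -7)) + 3510 = (2 - 1*(-1))/(3*(70 - 1)) + 3510 = (1/3)*(2 + 1)/69 + 3510 = (1/3)*(1/69)*3 + 3510 = 1/69 + 3510 = 242191/69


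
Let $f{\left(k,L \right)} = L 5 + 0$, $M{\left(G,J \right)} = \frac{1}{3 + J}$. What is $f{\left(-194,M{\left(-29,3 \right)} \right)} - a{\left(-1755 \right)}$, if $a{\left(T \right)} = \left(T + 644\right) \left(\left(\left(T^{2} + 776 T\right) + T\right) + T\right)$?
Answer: $\frac{11429756915}{6} \approx 1.905 \cdot 10^{9}$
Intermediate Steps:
$f{\left(k,L \right)} = 5 L$ ($f{\left(k,L \right)} = 5 L + 0 = 5 L$)
$a{\left(T \right)} = \left(644 + T\right) \left(T^{2} + 778 T\right)$ ($a{\left(T \right)} = \left(644 + T\right) \left(\left(T^{2} + 777 T\right) + T\right) = \left(644 + T\right) \left(T^{2} + 778 T\right)$)
$f{\left(-194,M{\left(-29,3 \right)} \right)} - a{\left(-1755 \right)} = \frac{5}{3 + 3} - - 1755 \left(501032 + \left(-1755\right)^{2} + 1422 \left(-1755\right)\right) = \frac{5}{6} - - 1755 \left(501032 + 3080025 - 2495610\right) = 5 \cdot \frac{1}{6} - \left(-1755\right) 1085447 = \frac{5}{6} - -1904959485 = \frac{5}{6} + 1904959485 = \frac{11429756915}{6}$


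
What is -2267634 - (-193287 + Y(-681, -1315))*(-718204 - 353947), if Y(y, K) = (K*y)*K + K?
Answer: -1262776048132511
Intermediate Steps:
Y(y, K) = K + y*K**2 (Y(y, K) = y*K**2 + K = K + y*K**2)
-2267634 - (-193287 + Y(-681, -1315))*(-718204 - 353947) = -2267634 - (-193287 - 1315*(1 - 1315*(-681)))*(-718204 - 353947) = -2267634 - (-193287 - 1315*(1 + 895515))*(-1072151) = -2267634 - (-193287 - 1315*895516)*(-1072151) = -2267634 - (-193287 - 1177603540)*(-1072151) = -2267634 - (-1177796827)*(-1072151) = -2267634 - 1*1262776045864877 = -2267634 - 1262776045864877 = -1262776048132511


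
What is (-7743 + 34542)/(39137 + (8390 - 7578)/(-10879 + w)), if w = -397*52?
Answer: 29130513/42541891 ≈ 0.68475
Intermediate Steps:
w = -20644
(-7743 + 34542)/(39137 + (8390 - 7578)/(-10879 + w)) = (-7743 + 34542)/(39137 + (8390 - 7578)/(-10879 - 20644)) = 26799/(39137 + 812/(-31523)) = 26799/(39137 + 812*(-1/31523)) = 26799/(39137 - 28/1087) = 26799/(42541891/1087) = 26799*(1087/42541891) = 29130513/42541891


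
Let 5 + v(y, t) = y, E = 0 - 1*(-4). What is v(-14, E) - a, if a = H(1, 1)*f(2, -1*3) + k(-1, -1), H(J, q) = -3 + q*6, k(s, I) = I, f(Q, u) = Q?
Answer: -24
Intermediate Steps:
E = 4 (E = 0 + 4 = 4)
v(y, t) = -5 + y
H(J, q) = -3 + 6*q
a = 5 (a = (-3 + 6*1)*2 - 1 = (-3 + 6)*2 - 1 = 3*2 - 1 = 6 - 1 = 5)
v(-14, E) - a = (-5 - 14) - 1*5 = -19 - 5 = -24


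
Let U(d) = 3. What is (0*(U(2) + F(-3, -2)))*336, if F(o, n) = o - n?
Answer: 0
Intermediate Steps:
(0*(U(2) + F(-3, -2)))*336 = (0*(3 + (-3 - 1*(-2))))*336 = (0*(3 + (-3 + 2)))*336 = (0*(3 - 1))*336 = (0*2)*336 = 0*336 = 0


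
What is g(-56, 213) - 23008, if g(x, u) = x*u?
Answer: -34936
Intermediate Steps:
g(x, u) = u*x
g(-56, 213) - 23008 = 213*(-56) - 23008 = -11928 - 23008 = -34936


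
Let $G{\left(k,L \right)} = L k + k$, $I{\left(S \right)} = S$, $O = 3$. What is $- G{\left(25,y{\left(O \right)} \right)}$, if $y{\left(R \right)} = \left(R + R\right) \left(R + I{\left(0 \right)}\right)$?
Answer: $-475$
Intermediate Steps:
$y{\left(R \right)} = 2 R^{2}$ ($y{\left(R \right)} = \left(R + R\right) \left(R + 0\right) = 2 R R = 2 R^{2}$)
$G{\left(k,L \right)} = k + L k$
$- G{\left(25,y{\left(O \right)} \right)} = - 25 \left(1 + 2 \cdot 3^{2}\right) = - 25 \left(1 + 2 \cdot 9\right) = - 25 \left(1 + 18\right) = - 25 \cdot 19 = \left(-1\right) 475 = -475$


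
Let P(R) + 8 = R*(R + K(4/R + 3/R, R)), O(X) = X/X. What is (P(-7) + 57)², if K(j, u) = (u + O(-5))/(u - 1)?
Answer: 137641/16 ≈ 8602.6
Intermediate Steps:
O(X) = 1
K(j, u) = (1 + u)/(-1 + u) (K(j, u) = (u + 1)/(u - 1) = (1 + u)/(-1 + u))
P(R) = -8 + R*(R + (1 + R)/(-1 + R))
(P(-7) + 57)² = ((8 + (-7)³ - 7*(-7))/(-1 - 7) + 57)² = ((8 - 343 + 49)/(-8) + 57)² = (-⅛*(-286) + 57)² = (143/4 + 57)² = (371/4)² = 137641/16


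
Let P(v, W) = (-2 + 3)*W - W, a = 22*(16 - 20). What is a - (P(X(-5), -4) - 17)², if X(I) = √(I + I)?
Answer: -377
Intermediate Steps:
X(I) = √2*√I (X(I) = √(2*I) = √2*√I)
a = -88 (a = 22*(-4) = -88)
P(v, W) = 0 (P(v, W) = 1*W - W = W - W = 0)
a - (P(X(-5), -4) - 17)² = -88 - (0 - 17)² = -88 - 1*(-17)² = -88 - 1*289 = -88 - 289 = -377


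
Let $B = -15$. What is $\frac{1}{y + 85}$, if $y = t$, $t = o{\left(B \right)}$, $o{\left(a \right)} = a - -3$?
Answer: $\frac{1}{73} \approx 0.013699$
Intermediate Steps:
$o{\left(a \right)} = 3 + a$ ($o{\left(a \right)} = a + 3 = 3 + a$)
$t = -12$ ($t = 3 - 15 = -12$)
$y = -12$
$\frac{1}{y + 85} = \frac{1}{-12 + 85} = \frac{1}{73}$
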